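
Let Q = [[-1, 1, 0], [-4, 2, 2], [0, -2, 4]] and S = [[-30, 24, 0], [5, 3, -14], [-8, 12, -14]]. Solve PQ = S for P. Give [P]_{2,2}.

-1

Right-multiplying both sides by Q⁻¹ gives P = SQ⁻¹.
Q has determinant 4; Q⁻¹ = [[3, -1, 1/2], [4, -1, 1/2], [2, -1/2, 1/2]].
P = SQ⁻¹ = [[-30, 24, 0], [5, 3, -14], [-8, 12, -14]] · [[3, -1, 1/2], [4, -1, 1/2], [2, -1/2, 1/2]] = [[6, 6, -3], [-1, -1, -3], [-4, 3, -5]].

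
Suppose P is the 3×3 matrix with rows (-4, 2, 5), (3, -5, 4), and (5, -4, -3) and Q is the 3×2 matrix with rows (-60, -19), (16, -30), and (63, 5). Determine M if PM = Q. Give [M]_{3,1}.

-6

Since P multiplies M on the left, M = P⁻¹Q.
det P = -1; the adjugate gives P⁻¹ = [[-31, 14, -33], [-29, 13, -31], [-13, 6, -14]].
M = P⁻¹Q = [[-31, 14, -33], [-29, 13, -31], [-13, 6, -14]] · [[-60, -19], [16, -30], [63, 5]] = [[5, 4], [-5, 6], [-6, -3]].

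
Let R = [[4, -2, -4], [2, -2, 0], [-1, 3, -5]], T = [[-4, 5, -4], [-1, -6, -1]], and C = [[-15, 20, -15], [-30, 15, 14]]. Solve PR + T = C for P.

P = [[-1, -2, 3], [-5, -4, 1]]

PR = C − T = [[-11, 15, -11], [-29, 21, 15]].
Right-multiplying both sides by R⁻¹ gives P = (C − T)R⁻¹.
det R = 4; the adjugate gives R⁻¹ = [[5/2, -11/2, -2], [5/2, -6, -2], [1, -5/2, -1]].
P = (C − T)R⁻¹ = [[-1, -2, 3], [-5, -4, 1]].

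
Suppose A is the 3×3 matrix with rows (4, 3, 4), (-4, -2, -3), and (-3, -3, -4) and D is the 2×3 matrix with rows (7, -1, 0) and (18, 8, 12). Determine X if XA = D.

Right-multiplying both sides by A⁻¹ gives X = DA⁻¹.
A has determinant -1; A⁻¹ = [[1, 0, 1], [7, 4, 4], [-6, -3, -4]].
X = DA⁻¹ = [[7, -1, 0], [18, 8, 12]] · [[1, 0, 1], [7, 4, 4], [-6, -3, -4]] = [[0, -4, 3], [2, -4, 2]].

X = [[0, -4, 3], [2, -4, 2]]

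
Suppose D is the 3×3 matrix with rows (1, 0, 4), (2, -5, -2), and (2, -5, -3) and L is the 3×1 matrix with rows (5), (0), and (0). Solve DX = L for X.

D is on the left of X, so left-multiply by D⁻¹: X = D⁻¹L.
det D = 5, so D⁻¹ = [[1, -4, 4], [2/5, -11/5, 2], [0, 1, -1]].
X = D⁻¹L = [[1, -4, 4], [2/5, -11/5, 2], [0, 1, -1]] · [[5], [0], [0]] = [[5], [2], [0]].

X = [[5], [2], [0]]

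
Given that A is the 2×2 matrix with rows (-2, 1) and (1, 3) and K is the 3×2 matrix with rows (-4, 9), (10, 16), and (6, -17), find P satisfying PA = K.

P = [[3, 2], [-2, 6], [-5, -4]]

Since A sits to the right of P, P = KA⁻¹.
det A = -7, so A⁻¹ = [[-3/7, 1/7], [1/7, 2/7]].
P = KA⁻¹ = [[-4, 9], [10, 16], [6, -17]] · [[-3/7, 1/7], [1/7, 2/7]] = [[3, 2], [-2, 6], [-5, -4]].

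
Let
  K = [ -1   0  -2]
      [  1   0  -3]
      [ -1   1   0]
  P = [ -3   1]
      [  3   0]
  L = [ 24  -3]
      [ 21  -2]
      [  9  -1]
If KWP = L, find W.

Left-multiply by K⁻¹ and right-multiply by P⁻¹: W = K⁻¹LP⁻¹.
det K = -5; the adjugate gives K⁻¹ = [[-3/5, 2/5, 0], [-3/5, 2/5, 1], [-1/5, -1/5, 0]].
det P = -3; the adjugate gives P⁻¹ = [[0, 1/3], [1, 1]].
K⁻¹L = [[-6, 1], [3, 0], [-9, 1]].
W = (K⁻¹L)P⁻¹ = [[1, -1], [0, 1], [1, -2]].

W = [[1, -1], [0, 1], [1, -2]]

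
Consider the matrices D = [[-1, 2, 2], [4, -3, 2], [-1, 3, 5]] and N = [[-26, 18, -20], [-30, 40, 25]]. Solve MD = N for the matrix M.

Since D sits to the right of M, M = ND⁻¹.
det D = -5; the adjugate gives D⁻¹ = [[21/5, 4/5, -2], [22/5, 3/5, -2], [-9/5, -1/5, 1]].
M = ND⁻¹ = [[-26, 18, -20], [-30, 40, 25]] · [[21/5, 4/5, -2], [22/5, 3/5, -2], [-9/5, -1/5, 1]] = [[6, -6, -4], [5, -5, 5]].

M = [[6, -6, -4], [5, -5, 5]]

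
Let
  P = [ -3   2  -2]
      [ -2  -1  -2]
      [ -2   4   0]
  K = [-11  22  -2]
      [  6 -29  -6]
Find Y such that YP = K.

Y = [[5, -4, 2], [-2, 5, -5]]

P is on the right of Y, so right-multiply by P⁻¹: Y = KP⁻¹.
det P = 4, so P⁻¹ = [[2, -2, -3/2], [1, -1, -1/2], [-5/2, 2, 7/4]].
Y = KP⁻¹ = [[-11, 22, -2], [6, -29, -6]] · [[2, -2, -3/2], [1, -1, -1/2], [-5/2, 2, 7/4]] = [[5, -4, 2], [-2, 5, -5]].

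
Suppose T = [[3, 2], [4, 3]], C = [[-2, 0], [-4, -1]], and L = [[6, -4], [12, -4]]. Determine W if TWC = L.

Left-multiply by T⁻¹ and right-multiply by C⁻¹: W = T⁻¹LC⁻¹.
T has determinant 1; T⁻¹ = [[3, -2], [-4, 3]].
det C = 2; the adjugate gives C⁻¹ = [[-1/2, 0], [2, -1]].
T⁻¹L = [[-6, -4], [12, 4]].
W = (T⁻¹L)C⁻¹ = [[-5, 4], [2, -4]].

W = [[-5, 4], [2, -4]]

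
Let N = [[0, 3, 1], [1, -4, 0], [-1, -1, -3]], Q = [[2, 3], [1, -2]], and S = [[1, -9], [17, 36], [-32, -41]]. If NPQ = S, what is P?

Isolating P: multiply by N⁻¹ from the left and Q⁻¹ from the right, so P = N⁻¹SQ⁻¹.
det N = 4, so N⁻¹ = [[3, 2, 1], [3/4, 1/4, 1/4], [-5/4, -3/4, -3/4]].
det Q = -7, so Q⁻¹ = [[2/7, 3/7], [1/7, -2/7]].
N⁻¹S = [[5, 4], [-3, -8], [10, 15]].
P = (N⁻¹S)Q⁻¹ = [[2, 1], [-2, 1], [5, 0]].

P = [[2, 1], [-2, 1], [5, 0]]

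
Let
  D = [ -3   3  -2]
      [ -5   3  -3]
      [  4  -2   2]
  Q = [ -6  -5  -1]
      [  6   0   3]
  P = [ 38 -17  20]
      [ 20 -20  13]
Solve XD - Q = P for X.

X = [[-3, -3, 2], [-4, -2, 1]]

XD = P + Q = [[32, -22, 19], [26, -20, 16]].
Since D sits to the right of X, X = (P + Q)D⁻¹.
det D = -2, so D⁻¹ = [[0, 1, 3/2], [1, -1, -1/2], [1, -3, -3]].
X = (P + Q)D⁻¹ = [[-3, -3, 2], [-4, -2, 1]].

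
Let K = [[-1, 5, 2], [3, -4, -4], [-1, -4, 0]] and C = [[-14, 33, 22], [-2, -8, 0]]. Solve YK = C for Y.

Right-multiplying both sides by K⁻¹ gives Y = CK⁻¹.
det K = 4; the adjugate gives K⁻¹ = [[-4, -2, -3], [1, 1/2, 1/2], [-4, -9/4, -11/4]].
Y = CK⁻¹ = [[-14, 33, 22], [-2, -8, 0]] · [[-4, -2, -3], [1, 1/2, 1/2], [-4, -9/4, -11/4]] = [[1, -5, -2], [0, 0, 2]].

Y = [[1, -5, -2], [0, 0, 2]]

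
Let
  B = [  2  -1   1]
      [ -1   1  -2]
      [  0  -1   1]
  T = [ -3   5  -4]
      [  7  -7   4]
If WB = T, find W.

W = [[-2, -1, -4], [5, 3, 5]]

Right-multiplying both sides by B⁻¹ gives W = TB⁻¹.
det B = -2, so B⁻¹ = [[1/2, 0, -1/2], [-1/2, -1, -3/2], [-1/2, -1, -1/2]].
W = TB⁻¹ = [[-3, 5, -4], [7, -7, 4]] · [[1/2, 0, -1/2], [-1/2, -1, -3/2], [-1/2, -1, -1/2]] = [[-2, -1, -4], [5, 3, 5]].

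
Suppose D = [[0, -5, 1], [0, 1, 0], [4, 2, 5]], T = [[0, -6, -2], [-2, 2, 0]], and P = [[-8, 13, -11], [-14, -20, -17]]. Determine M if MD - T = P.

MD = P + T = [[-8, 7, -13], [-16, -18, -17]].
Right-multiplying both sides by D⁻¹ gives M = (P + T)D⁻¹.
D has determinant -4; D⁻¹ = [[-5/4, -27/4, 1/4], [0, 1, 0], [1, 5, 0]].
M = (P + T)D⁻¹ = [[-3, -4, -2], [3, 5, -4]].

M = [[-3, -4, -2], [3, 5, -4]]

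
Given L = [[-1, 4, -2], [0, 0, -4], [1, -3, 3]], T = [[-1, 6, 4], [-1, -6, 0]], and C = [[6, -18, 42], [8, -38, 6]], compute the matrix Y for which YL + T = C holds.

Y = [[-3, -5, 4], [-5, 4, 4]]

YL = C − T = [[7, -24, 38], [9, -32, 6]].
Right-multiplying both sides by L⁻¹ gives Y = (C − T)L⁻¹.
L has determinant -4; L⁻¹ = [[3, 3/2, 4], [1, 1/4, 1], [0, -1/4, 0]].
Y = (C − T)L⁻¹ = [[-3, -5, 4], [-5, 4, 4]].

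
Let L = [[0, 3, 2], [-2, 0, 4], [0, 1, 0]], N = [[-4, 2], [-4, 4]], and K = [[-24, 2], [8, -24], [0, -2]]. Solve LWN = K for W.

W = [[4, 3], [1, -1], [4, -1]]

W = L⁻¹KN⁻¹ (apply L⁻¹ on the left and N⁻¹ on the right).
det L = -4; the adjugate gives L⁻¹ = [[1, -1/2, -3], [0, 0, 1], [1/2, 0, -3/2]].
det N = -8; the adjugate gives N⁻¹ = [[-1/2, 1/4], [-1/2, 1/2]].
L⁻¹K = [[-28, 20], [0, -2], [-12, 4]].
W = (L⁻¹K)N⁻¹ = [[4, 3], [1, -1], [4, -1]].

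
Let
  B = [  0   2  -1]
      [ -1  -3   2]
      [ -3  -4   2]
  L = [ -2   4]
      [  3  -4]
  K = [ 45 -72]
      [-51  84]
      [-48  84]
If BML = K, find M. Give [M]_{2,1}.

Isolating M: multiply by B⁻¹ from the left and L⁻¹ from the right, so M = B⁻¹KL⁻¹.
det B = -3, so B⁻¹ = [[-2/3, 0, -1/3], [4/3, 1, -1/3], [5/3, 2, -2/3]].
det L = -4; the adjugate gives L⁻¹ = [[1, 1], [3/4, 1/2]].
B⁻¹K = [[-14, 20], [25, -40], [5, -8]].
M = (B⁻¹K)L⁻¹ = [[1, -4], [-5, 5], [-1, 1]].

-5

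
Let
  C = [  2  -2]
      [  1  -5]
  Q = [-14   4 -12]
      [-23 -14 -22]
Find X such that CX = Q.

X = [[-3, 6, -2], [4, 4, 4]]

Since C multiplies X on the left, X = C⁻¹Q.
det C = -8, so C⁻¹ = [[5/8, -1/4], [1/8, -1/4]].
X = C⁻¹Q = [[5/8, -1/4], [1/8, -1/4]] · [[-14, 4, -12], [-23, -14, -22]] = [[-3, 6, -2], [4, 4, 4]].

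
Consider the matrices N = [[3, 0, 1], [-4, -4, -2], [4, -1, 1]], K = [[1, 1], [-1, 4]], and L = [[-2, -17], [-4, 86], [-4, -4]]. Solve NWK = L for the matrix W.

Left-multiply by N⁻¹ and right-multiply by K⁻¹: W = N⁻¹LK⁻¹.
det N = 2; the adjugate gives N⁻¹ = [[-3, -1/2, 2], [-2, -1/2, 1], [10, 3/2, -6]].
K has determinant 5; K⁻¹ = [[4/5, -1/5], [1/5, 1/5]].
N⁻¹L = [[0, 0], [2, -13], [-2, -17]].
W = (N⁻¹L)K⁻¹ = [[0, 0], [-1, -3], [-5, -3]].

W = [[0, 0], [-1, -3], [-5, -3]]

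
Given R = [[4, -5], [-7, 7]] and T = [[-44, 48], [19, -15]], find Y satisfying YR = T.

Y = [[-4, 4], [-4, -5]]

Since R sits to the right of Y, Y = TR⁻¹.
det R = -7; the adjugate gives R⁻¹ = [[-1, -5/7], [-1, -4/7]].
Y = TR⁻¹ = [[-44, 48], [19, -15]] · [[-1, -5/7], [-1, -4/7]] = [[-4, 4], [-4, -5]].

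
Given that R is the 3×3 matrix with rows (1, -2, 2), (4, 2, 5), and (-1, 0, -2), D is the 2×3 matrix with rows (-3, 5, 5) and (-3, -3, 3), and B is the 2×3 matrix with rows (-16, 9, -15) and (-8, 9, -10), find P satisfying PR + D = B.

PR = B − D = [[-13, 4, -20], [-5, 12, -13]].
Right-multiplying both sides by R⁻¹ gives P = (B − D)R⁻¹.
R has determinant -6; R⁻¹ = [[2/3, 2/3, 7/3], [-1/2, 0, -1/2], [-1/3, -1/3, -5/3]].
P = (B − D)R⁻¹ = [[-4, -2, 1], [-5, 1, 4]].

P = [[-4, -2, 1], [-5, 1, 4]]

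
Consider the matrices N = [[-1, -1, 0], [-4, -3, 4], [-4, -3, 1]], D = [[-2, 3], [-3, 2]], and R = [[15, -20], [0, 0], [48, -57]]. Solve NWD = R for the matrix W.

W = [[2, 5], [4, -4], [5, 2]]

W = N⁻¹RD⁻¹ (apply N⁻¹ on the left and D⁻¹ on the right).
N has determinant 3; N⁻¹ = [[3, 1/3, -4/3], [-4, -1/3, 4/3], [0, 1/3, -1/3]].
D has determinant 5; D⁻¹ = [[2/5, -3/5], [3/5, -2/5]].
N⁻¹R = [[-19, 16], [4, 4], [-16, 19]].
W = (N⁻¹R)D⁻¹ = [[2, 5], [4, -4], [5, 2]].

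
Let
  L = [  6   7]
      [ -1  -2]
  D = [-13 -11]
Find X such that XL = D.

X = [[-3, -5]]

Right-multiplying both sides by L⁻¹ gives X = DL⁻¹.
det L = -5; the adjugate gives L⁻¹ = [[2/5, 7/5], [-1/5, -6/5]].
X = DL⁻¹ = [[-13, -11]] · [[2/5, 7/5], [-1/5, -6/5]] = [[-3, -5]].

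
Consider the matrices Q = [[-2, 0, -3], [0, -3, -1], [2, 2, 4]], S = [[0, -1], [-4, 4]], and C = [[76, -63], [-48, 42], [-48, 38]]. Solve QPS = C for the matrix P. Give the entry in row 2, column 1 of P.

Left-multiply by Q⁻¹ and right-multiply by S⁻¹: P = Q⁻¹CS⁻¹.
det Q = 2, so Q⁻¹ = [[-5, -3, -9/2], [-1, -1, -1], [3, 2, 3]].
det S = -4, so S⁻¹ = [[-1, -1/4], [-1, 0]].
Q⁻¹C = [[-20, 18], [20, -17], [-12, 9]].
P = (Q⁻¹C)S⁻¹ = [[2, 5], [-3, -5], [3, 3]].

-3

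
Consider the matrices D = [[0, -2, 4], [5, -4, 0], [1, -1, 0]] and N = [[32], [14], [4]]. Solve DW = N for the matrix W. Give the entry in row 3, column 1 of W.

D is on the left of W, so left-multiply by D⁻¹: W = D⁻¹N.
det D = -4; the adjugate gives D⁻¹ = [[0, 1, -4], [0, 1, -5], [1/4, 1/2, -5/2]].
W = D⁻¹N = [[0, 1, -4], [0, 1, -5], [1/4, 1/2, -5/2]] · [[32], [14], [4]] = [[-2], [-6], [5]].

5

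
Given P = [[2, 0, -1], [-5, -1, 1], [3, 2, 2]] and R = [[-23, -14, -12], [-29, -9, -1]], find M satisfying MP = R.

Since P sits to the right of M, M = RP⁻¹.
det P = -1, so P⁻¹ = [[4, 2, 1], [-13, -7, -3], [7, 4, 2]].
M = RP⁻¹ = [[-23, -14, -12], [-29, -9, -1]] · [[4, 2, 1], [-13, -7, -3], [7, 4, 2]] = [[6, 4, -5], [-6, 1, -4]].

M = [[6, 4, -5], [-6, 1, -4]]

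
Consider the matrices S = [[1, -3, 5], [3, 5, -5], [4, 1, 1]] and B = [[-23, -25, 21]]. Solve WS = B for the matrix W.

S is on the right of W, so right-multiply by S⁻¹: W = BS⁻¹.
det S = -6; the adjugate gives S⁻¹ = [[-5/3, -4/3, 5/3], [23/6, 19/6, -10/3], [17/6, 13/6, -7/3]].
W = BS⁻¹ = [[-23, -25, 21]] · [[-5/3, -4/3, 5/3], [23/6, 19/6, -10/3], [17/6, 13/6, -7/3]] = [[2, -3, -4]].

W = [[2, -3, -4]]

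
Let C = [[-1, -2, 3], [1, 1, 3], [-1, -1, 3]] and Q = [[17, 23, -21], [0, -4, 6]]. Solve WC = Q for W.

W = [[-6, 5, -6], [4, 1, -3]]

Since C sits to the right of W, W = QC⁻¹.
det C = 6, so C⁻¹ = [[1, 1/2, -3/2], [-1, 0, 1], [0, 1/6, 1/6]].
W = QC⁻¹ = [[17, 23, -21], [0, -4, 6]] · [[1, 1/2, -3/2], [-1, 0, 1], [0, 1/6, 1/6]] = [[-6, 5, -6], [4, 1, -3]].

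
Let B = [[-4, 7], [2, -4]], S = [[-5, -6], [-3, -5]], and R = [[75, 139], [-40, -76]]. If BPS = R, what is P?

P = [[2, 0], [2, -5]]

Isolating P: multiply by B⁻¹ from the left and S⁻¹ from the right, so P = B⁻¹RS⁻¹.
det B = 2; the adjugate gives B⁻¹ = [[-2, -7/2], [-1, -2]].
S has determinant 7; S⁻¹ = [[-5/7, 6/7], [3/7, -5/7]].
B⁻¹R = [[-10, -12], [5, 13]].
P = (B⁻¹R)S⁻¹ = [[2, 0], [2, -5]].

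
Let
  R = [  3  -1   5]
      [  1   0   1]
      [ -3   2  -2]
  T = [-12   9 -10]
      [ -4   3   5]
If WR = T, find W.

Since R sits to the right of W, W = TR⁻¹.
det R = 5, so R⁻¹ = [[-2/5, 8/5, -1/5], [-1/5, 9/5, 2/5], [2/5, -3/5, 1/5]].
W = TR⁻¹ = [[-12, 9, -10], [-4, 3, 5]] · [[-2/5, 8/5, -1/5], [-1/5, 9/5, 2/5], [2/5, -3/5, 1/5]] = [[-1, 3, 4], [3, -4, 3]].

W = [[-1, 3, 4], [3, -4, 3]]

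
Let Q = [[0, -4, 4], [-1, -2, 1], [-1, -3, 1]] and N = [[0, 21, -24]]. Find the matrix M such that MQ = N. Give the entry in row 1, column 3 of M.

3

Right-multiplying both sides by Q⁻¹ gives M = NQ⁻¹.
det Q = 4; the adjugate gives Q⁻¹ = [[1/4, -2, 1], [0, 1, -1], [1/4, 1, -1]].
M = NQ⁻¹ = [[0, 21, -24]] · [[1/4, -2, 1], [0, 1, -1], [1/4, 1, -1]] = [[-6, -3, 3]].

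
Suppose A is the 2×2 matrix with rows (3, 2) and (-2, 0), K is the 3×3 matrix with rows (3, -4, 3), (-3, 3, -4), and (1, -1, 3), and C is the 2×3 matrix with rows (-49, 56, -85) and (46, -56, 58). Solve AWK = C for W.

W = A⁻¹CK⁻¹ (apply A⁻¹ on the left and K⁻¹ on the right).
det A = 4; the adjugate gives A⁻¹ = [[0, -1/2], [1/2, 3/4]].
det K = -5; the adjugate gives K⁻¹ = [[-1, -9/5, -7/5], [-1, -6/5, -3/5], [0, 1/5, 3/5]].
A⁻¹C = [[-23, 28, -29], [10, -14, 1]].
W = (A⁻¹C)K⁻¹ = [[-5, 2, -2], [4, -1, -5]].

W = [[-5, 2, -2], [4, -1, -5]]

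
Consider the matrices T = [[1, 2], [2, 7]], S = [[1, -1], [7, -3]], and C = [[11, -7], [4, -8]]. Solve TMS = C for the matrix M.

M = T⁻¹CS⁻¹ (apply T⁻¹ on the left and S⁻¹ on the right).
det T = 3; the adjugate gives T⁻¹ = [[7/3, -2/3], [-2/3, 1/3]].
det S = 4, so S⁻¹ = [[-3/4, 1/4], [-7/4, 1/4]].
T⁻¹C = [[23, -11], [-6, 2]].
M = (T⁻¹C)S⁻¹ = [[2, 3], [1, -1]].

M = [[2, 3], [1, -1]]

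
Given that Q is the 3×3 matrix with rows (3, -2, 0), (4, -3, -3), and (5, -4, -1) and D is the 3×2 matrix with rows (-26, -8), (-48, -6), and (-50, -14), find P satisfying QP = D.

P = [[-6, 0], [4, 4], [4, -2]]

Q is on the left of P, so left-multiply by Q⁻¹: P = Q⁻¹D.
det Q = -5, so Q⁻¹ = [[9/5, 2/5, -6/5], [11/5, 3/5, -9/5], [1/5, -2/5, 1/5]].
P = Q⁻¹D = [[9/5, 2/5, -6/5], [11/5, 3/5, -9/5], [1/5, -2/5, 1/5]] · [[-26, -8], [-48, -6], [-50, -14]] = [[-6, 0], [4, 4], [4, -2]].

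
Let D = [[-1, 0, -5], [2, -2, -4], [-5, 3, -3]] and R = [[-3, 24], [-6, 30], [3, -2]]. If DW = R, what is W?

Since D multiplies W on the left, W = D⁻¹R.
D has determinant 2; D⁻¹ = [[9, -15/2, -5], [13, -11, -7], [-2, 3/2, 1]].
W = D⁻¹R = [[9, -15/2, -5], [13, -11, -7], [-2, 3/2, 1]] · [[-3, 24], [-6, 30], [3, -2]] = [[3, 1], [6, -4], [0, -5]].

W = [[3, 1], [6, -4], [0, -5]]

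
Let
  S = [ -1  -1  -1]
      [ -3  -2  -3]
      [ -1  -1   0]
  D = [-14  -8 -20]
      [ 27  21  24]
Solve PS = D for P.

S is on the right of P, so right-multiply by S⁻¹: P = DS⁻¹.
det S = -1; the adjugate gives S⁻¹ = [[3, -1, -1], [-3, 1, 0], [-1, 0, 1]].
P = DS⁻¹ = [[-14, -8, -20], [27, 21, 24]] · [[3, -1, -1], [-3, 1, 0], [-1, 0, 1]] = [[2, 6, -6], [-6, -6, -3]].

P = [[2, 6, -6], [-6, -6, -3]]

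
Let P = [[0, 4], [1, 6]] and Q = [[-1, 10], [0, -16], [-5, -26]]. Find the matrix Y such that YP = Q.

Y = [[4, -1], [-4, 0], [1, -5]]

Since P sits to the right of Y, Y = QP⁻¹.
P has determinant -4; P⁻¹ = [[-3/2, 1], [1/4, 0]].
Y = QP⁻¹ = [[-1, 10], [0, -16], [-5, -26]] · [[-3/2, 1], [1/4, 0]] = [[4, -1], [-4, 0], [1, -5]].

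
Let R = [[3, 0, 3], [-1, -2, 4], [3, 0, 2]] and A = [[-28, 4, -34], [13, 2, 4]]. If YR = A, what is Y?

R is on the right of Y, so right-multiply by R⁻¹: Y = AR⁻¹.
det R = 6, so R⁻¹ = [[-2/3, 0, 1], [7/3, -1/2, -5/2], [1, 0, -1]].
Y = AR⁻¹ = [[-28, 4, -34], [13, 2, 4]] · [[-2/3, 0, 1], [7/3, -1/2, -5/2], [1, 0, -1]] = [[-6, -2, -4], [0, -1, 4]].

Y = [[-6, -2, -4], [0, -1, 4]]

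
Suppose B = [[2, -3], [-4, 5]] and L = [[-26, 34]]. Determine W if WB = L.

W = [[-3, 5]]

B is on the right of W, so right-multiply by B⁻¹: W = LB⁻¹.
det B = -2, so B⁻¹ = [[-5/2, -3/2], [-2, -1]].
W = LB⁻¹ = [[-26, 34]] · [[-5/2, -3/2], [-2, -1]] = [[-3, 5]].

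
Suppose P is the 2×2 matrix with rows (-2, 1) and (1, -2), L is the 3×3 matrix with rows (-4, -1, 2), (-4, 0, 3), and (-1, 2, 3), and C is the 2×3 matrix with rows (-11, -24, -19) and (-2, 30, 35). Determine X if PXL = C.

X = [[2, -5, 4], [2, -2, -5]]

X = P⁻¹CL⁻¹ (apply P⁻¹ on the left and L⁻¹ on the right).
P has determinant 3; P⁻¹ = [[-2/3, -1/3], [-1/3, -2/3]].
det L = -1; the adjugate gives L⁻¹ = [[6, -7, 3], [-9, 10, -4], [8, -9, 4]].
P⁻¹C = [[8, 6, 1], [5, -12, -17]].
X = (P⁻¹C)L⁻¹ = [[2, -5, 4], [2, -2, -5]].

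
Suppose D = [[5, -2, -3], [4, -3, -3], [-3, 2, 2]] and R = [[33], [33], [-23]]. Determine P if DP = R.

P = [[3], [-3], [-4]]

Left-multiplying both sides by D⁻¹ gives P = D⁻¹R.
det D = 1; the adjugate gives D⁻¹ = [[0, -2, -3], [1, 1, 3], [-1, -4, -7]].
P = D⁻¹R = [[0, -2, -3], [1, 1, 3], [-1, -4, -7]] · [[33], [33], [-23]] = [[3], [-3], [-4]].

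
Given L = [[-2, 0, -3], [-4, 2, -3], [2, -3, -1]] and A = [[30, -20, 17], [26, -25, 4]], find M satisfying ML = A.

M = [[-3, -4, 4], [2, -5, 5]]

L is on the right of M, so right-multiply by L⁻¹: M = AL⁻¹.
det L = -2; the adjugate gives L⁻¹ = [[11/2, -9/2, -3], [5, -4, -3], [-4, 3, 2]].
M = AL⁻¹ = [[30, -20, 17], [26, -25, 4]] · [[11/2, -9/2, -3], [5, -4, -3], [-4, 3, 2]] = [[-3, -4, 4], [2, -5, 5]].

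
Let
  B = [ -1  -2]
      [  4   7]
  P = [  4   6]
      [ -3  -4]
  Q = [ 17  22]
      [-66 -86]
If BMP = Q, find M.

M = [[-1, 3], [1, 2]]

Left-multiply by B⁻¹ and right-multiply by P⁻¹: M = B⁻¹QP⁻¹.
B has determinant 1; B⁻¹ = [[7, 2], [-4, -1]].
P has determinant 2; P⁻¹ = [[-2, -3], [3/2, 2]].
B⁻¹Q = [[-13, -18], [-2, -2]].
M = (B⁻¹Q)P⁻¹ = [[-1, 3], [1, 2]].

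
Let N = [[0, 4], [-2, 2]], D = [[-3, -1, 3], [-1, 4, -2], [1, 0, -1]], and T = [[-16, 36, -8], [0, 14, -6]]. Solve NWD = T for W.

W = N⁻¹TD⁻¹ (apply N⁻¹ on the left and D⁻¹ on the right).
N has determinant 8; N⁻¹ = [[1/4, -1/2], [1/4, 0]].
D has determinant 3; D⁻¹ = [[-4/3, -1/3, -10/3], [-1, 0, -3], [-4/3, -1/3, -13/3]].
N⁻¹T = [[-4, 2, 1], [-4, 9, -2]].
W = (N⁻¹T)D⁻¹ = [[2, 1, 3], [-1, 2, -5]].

W = [[2, 1, 3], [-1, 2, -5]]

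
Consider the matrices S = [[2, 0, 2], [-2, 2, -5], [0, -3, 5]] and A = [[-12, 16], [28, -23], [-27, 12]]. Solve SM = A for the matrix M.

S is on the left of M, so left-multiply by S⁻¹: M = S⁻¹A.
det S = 2; the adjugate gives S⁻¹ = [[-5/2, -3, -2], [5, 5, 3], [3, 3, 2]].
M = S⁻¹A = [[-5/2, -3, -2], [5, 5, 3], [3, 3, 2]] · [[-12, 16], [28, -23], [-27, 12]] = [[0, 5], [-1, 1], [-6, 3]].

M = [[0, 5], [-1, 1], [-6, 3]]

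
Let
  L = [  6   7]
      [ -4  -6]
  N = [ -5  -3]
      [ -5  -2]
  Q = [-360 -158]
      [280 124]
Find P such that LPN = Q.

P = [[0, 5], [2, 4]]

P = L⁻¹QN⁻¹ (apply L⁻¹ on the left and N⁻¹ on the right).
det L = -8, so L⁻¹ = [[3/4, 7/8], [-1/2, -3/4]].
det N = -5; the adjugate gives N⁻¹ = [[2/5, -3/5], [-1, 1]].
L⁻¹Q = [[-25, -10], [-30, -14]].
P = (L⁻¹Q)N⁻¹ = [[0, 5], [2, 4]].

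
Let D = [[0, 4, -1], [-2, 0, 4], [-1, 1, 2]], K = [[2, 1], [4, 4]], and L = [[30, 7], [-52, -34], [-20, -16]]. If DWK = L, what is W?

Isolating W: multiply by D⁻¹ from the left and K⁻¹ from the right, so W = D⁻¹LK⁻¹.
D has determinant 2; D⁻¹ = [[-2, -9/2, 8], [0, -1/2, 1], [-1, -2, 4]].
det K = 4; the adjugate gives K⁻¹ = [[1, -1/4], [-1, 1/2]].
D⁻¹L = [[14, 11], [6, 1], [-6, -3]].
W = (D⁻¹L)K⁻¹ = [[3, 2], [5, -1], [-3, 0]].

W = [[3, 2], [5, -1], [-3, 0]]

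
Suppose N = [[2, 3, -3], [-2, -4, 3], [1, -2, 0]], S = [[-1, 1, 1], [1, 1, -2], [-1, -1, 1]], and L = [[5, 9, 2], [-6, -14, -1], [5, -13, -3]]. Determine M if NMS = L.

Isolating M: multiply by N⁻¹ from the left and S⁻¹ from the right, so M = N⁻¹LS⁻¹.
N has determinant -3; N⁻¹ = [[-2, -2, 1], [-1, -1, 0], [-8/3, -7/3, 2/3]].
det S = 2; the adjugate gives S⁻¹ = [[-1/2, -1, -3/2], [1/2, 0, -1/2], [0, -1, -1]].
N⁻¹L = [[7, -3, -5], [1, 5, -1], [4, 0, -5]].
M = (N⁻¹L)S⁻¹ = [[-5, -2, -4], [2, 0, -3], [-2, 1, -1]].

M = [[-5, -2, -4], [2, 0, -3], [-2, 1, -1]]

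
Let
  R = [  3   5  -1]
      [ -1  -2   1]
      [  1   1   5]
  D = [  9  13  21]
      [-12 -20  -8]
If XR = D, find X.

Since R sits to the right of X, X = DR⁻¹.
R has determinant -4; R⁻¹ = [[11/4, 13/2, -3/4], [-3/2, -4, 1/2], [-1/4, -1/2, 1/4]].
X = DR⁻¹ = [[9, 13, 21], [-12, -20, -8]] · [[11/4, 13/2, -3/4], [-3/2, -4, 1/2], [-1/4, -1/2, 1/4]] = [[0, -4, 5], [-1, 6, -3]].

X = [[0, -4, 5], [-1, 6, -3]]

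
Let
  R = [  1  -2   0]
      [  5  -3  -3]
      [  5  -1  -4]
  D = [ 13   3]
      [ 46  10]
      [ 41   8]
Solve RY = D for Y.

Since R multiplies Y on the left, Y = R⁻¹D.
det R = -1; the adjugate gives R⁻¹ = [[-9, 8, -6], [-5, 4, -3], [-10, 9, -7]].
Y = R⁻¹D = [[-9, 8, -6], [-5, 4, -3], [-10, 9, -7]] · [[13, 3], [46, 10], [41, 8]] = [[5, 5], [-4, 1], [-3, 4]].

Y = [[5, 5], [-4, 1], [-3, 4]]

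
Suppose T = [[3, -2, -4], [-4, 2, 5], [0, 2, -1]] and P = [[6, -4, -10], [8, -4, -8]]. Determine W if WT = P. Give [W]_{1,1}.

Right-multiplying both sides by T⁻¹ gives W = PT⁻¹.
T has determinant 4; T⁻¹ = [[-3, -5/2, -1/2], [-1, -3/4, 1/4], [-2, -3/2, -1/2]].
W = PT⁻¹ = [[6, -4, -10], [8, -4, -8]] · [[-3, -5/2, -1/2], [-1, -3/4, 1/4], [-2, -3/2, -1/2]] = [[6, 3, 1], [-4, -5, -1]].

6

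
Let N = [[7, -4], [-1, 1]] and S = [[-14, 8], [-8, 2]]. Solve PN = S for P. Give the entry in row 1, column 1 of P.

-2

Since N sits to the right of P, P = SN⁻¹.
det N = 3; the adjugate gives N⁻¹ = [[1/3, 4/3], [1/3, 7/3]].
P = SN⁻¹ = [[-14, 8], [-8, 2]] · [[1/3, 4/3], [1/3, 7/3]] = [[-2, 0], [-2, -6]].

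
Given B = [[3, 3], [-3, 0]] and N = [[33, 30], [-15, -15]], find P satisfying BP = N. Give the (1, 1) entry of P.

Since B multiplies P on the left, P = B⁻¹N.
B has determinant 9; B⁻¹ = [[0, -1/3], [1/3, 1/3]].
P = B⁻¹N = [[0, -1/3], [1/3, 1/3]] · [[33, 30], [-15, -15]] = [[5, 5], [6, 5]].

5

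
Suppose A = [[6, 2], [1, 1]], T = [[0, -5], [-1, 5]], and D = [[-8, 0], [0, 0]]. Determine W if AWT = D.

W = A⁻¹DT⁻¹ (apply A⁻¹ on the left and T⁻¹ on the right).
A has determinant 4; A⁻¹ = [[1/4, -1/2], [-1/4, 3/2]].
T has determinant -5; T⁻¹ = [[-1, -1], [-1/5, 0]].
A⁻¹D = [[-2, 0], [2, 0]].
W = (A⁻¹D)T⁻¹ = [[2, 2], [-2, -2]].

W = [[2, 2], [-2, -2]]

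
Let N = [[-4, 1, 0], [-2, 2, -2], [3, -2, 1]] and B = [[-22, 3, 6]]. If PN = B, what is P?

Since N sits to the right of P, P = BN⁻¹.
N has determinant 4; N⁻¹ = [[-1/2, -1/4, -1/2], [-1, -1, -2], [-1/2, -5/4, -3/2]].
P = BN⁻¹ = [[-22, 3, 6]] · [[-1/2, -1/4, -1/2], [-1, -1, -2], [-1/2, -5/4, -3/2]] = [[5, -5, -4]].

P = [[5, -5, -4]]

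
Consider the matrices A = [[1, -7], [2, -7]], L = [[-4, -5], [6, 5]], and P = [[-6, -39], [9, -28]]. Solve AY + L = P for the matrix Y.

Y = [[5, 1], [1, 5]]

AY = P − L = [[-2, -34], [3, -33]].
Left-multiplying both sides by A⁻¹ gives Y = A⁻¹(P − L).
det A = 7, so A⁻¹ = [[-1, 1], [-2/7, 1/7]].
Y = A⁻¹(P − L) = [[5, 1], [1, 5]].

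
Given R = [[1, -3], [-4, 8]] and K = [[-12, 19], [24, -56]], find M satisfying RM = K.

M = [[6, 4], [6, -5]]

Since R multiplies M on the left, M = R⁻¹K.
det R = -4, so R⁻¹ = [[-2, -3/4], [-1, -1/4]].
M = R⁻¹K = [[-2, -3/4], [-1, -1/4]] · [[-12, 19], [24, -56]] = [[6, 4], [6, -5]].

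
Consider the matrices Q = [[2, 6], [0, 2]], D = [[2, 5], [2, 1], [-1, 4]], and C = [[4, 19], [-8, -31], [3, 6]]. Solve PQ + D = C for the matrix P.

P = [[1, 4], [-5, -1], [2, -5]]

PQ = C − D = [[2, 14], [-10, -32], [4, 2]].
Q is on the right of P, so right-multiply by Q⁻¹: P = (C − D)Q⁻¹.
det Q = 4; the adjugate gives Q⁻¹ = [[1/2, -3/2], [0, 1/2]].
P = (C − D)Q⁻¹ = [[1, 4], [-5, -1], [2, -5]].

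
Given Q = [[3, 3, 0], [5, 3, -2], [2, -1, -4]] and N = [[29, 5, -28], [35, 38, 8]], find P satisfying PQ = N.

P = [[-3, 6, 4], [5, 6, -5]]

Since Q sits to the right of P, P = NQ⁻¹.
det Q = 6, so Q⁻¹ = [[-7/3, 2, -1], [8/3, -2, 1], [-11/6, 3/2, -1]].
P = NQ⁻¹ = [[29, 5, -28], [35, 38, 8]] · [[-7/3, 2, -1], [8/3, -2, 1], [-11/6, 3/2, -1]] = [[-3, 6, 4], [5, 6, -5]].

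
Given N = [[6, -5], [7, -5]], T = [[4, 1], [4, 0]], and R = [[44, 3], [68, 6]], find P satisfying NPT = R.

Isolating P: multiply by N⁻¹ from the left and T⁻¹ from the right, so P = N⁻¹RT⁻¹.
det N = 5, so N⁻¹ = [[-1, 1], [-7/5, 6/5]].
det T = -4, so T⁻¹ = [[0, 1/4], [1, -1]].
N⁻¹R = [[24, 3], [20, 3]].
P = (N⁻¹R)T⁻¹ = [[3, 3], [3, 2]].

P = [[3, 3], [3, 2]]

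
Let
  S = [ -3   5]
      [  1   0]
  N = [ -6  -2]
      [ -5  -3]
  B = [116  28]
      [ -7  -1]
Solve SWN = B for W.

W = [[2, -1], [-4, 1]]

Left-multiply by S⁻¹ and right-multiply by N⁻¹: W = S⁻¹BN⁻¹.
det S = -5; the adjugate gives S⁻¹ = [[0, 1], [1/5, 3/5]].
det N = 8, so N⁻¹ = [[-3/8, 1/4], [5/8, -3/4]].
S⁻¹B = [[-7, -1], [19, 5]].
W = (S⁻¹B)N⁻¹ = [[2, -1], [-4, 1]].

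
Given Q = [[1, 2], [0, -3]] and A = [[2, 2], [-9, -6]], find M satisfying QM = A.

M = [[-4, -2], [3, 2]]

Q is on the left of M, so left-multiply by Q⁻¹: M = Q⁻¹A.
det Q = -3; the adjugate gives Q⁻¹ = [[1, 2/3], [0, -1/3]].
M = Q⁻¹A = [[1, 2/3], [0, -1/3]] · [[2, 2], [-9, -6]] = [[-4, -2], [3, 2]].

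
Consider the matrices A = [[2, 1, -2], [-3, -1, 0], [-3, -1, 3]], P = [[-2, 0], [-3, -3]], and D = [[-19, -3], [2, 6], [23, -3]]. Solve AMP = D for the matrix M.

Isolating M: multiply by A⁻¹ from the left and P⁻¹ from the right, so M = A⁻¹DP⁻¹.
det A = 3; the adjugate gives A⁻¹ = [[-1, -1/3, -2/3], [3, 0, 2], [0, -1/3, 1/3]].
det P = 6, so P⁻¹ = [[-1/2, 0], [1/2, -1/3]].
A⁻¹D = [[3, 3], [-11, -15], [7, -3]].
M = (A⁻¹D)P⁻¹ = [[0, -1], [-2, 5], [-5, 1]].

M = [[0, -1], [-2, 5], [-5, 1]]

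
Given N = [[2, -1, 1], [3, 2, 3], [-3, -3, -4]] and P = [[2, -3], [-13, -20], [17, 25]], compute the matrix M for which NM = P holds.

M = [[-2, -3], [-5, -4], [1, -1]]

Left-multiplying both sides by N⁻¹ gives M = N⁻¹P.
det N = -4, so N⁻¹ = [[-1/4, 7/4, 5/4], [-3/4, 5/4, 3/4], [3/4, -9/4, -7/4]].
M = N⁻¹P = [[-1/4, 7/4, 5/4], [-3/4, 5/4, 3/4], [3/4, -9/4, -7/4]] · [[2, -3], [-13, -20], [17, 25]] = [[-2, -3], [-5, -4], [1, -1]].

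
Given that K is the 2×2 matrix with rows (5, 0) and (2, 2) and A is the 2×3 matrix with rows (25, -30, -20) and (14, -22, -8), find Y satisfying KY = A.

Y = [[5, -6, -4], [2, -5, 0]]

Left-multiplying both sides by K⁻¹ gives Y = K⁻¹A.
det K = 10, so K⁻¹ = [[1/5, 0], [-1/5, 1/2]].
Y = K⁻¹A = [[1/5, 0], [-1/5, 1/2]] · [[25, -30, -20], [14, -22, -8]] = [[5, -6, -4], [2, -5, 0]].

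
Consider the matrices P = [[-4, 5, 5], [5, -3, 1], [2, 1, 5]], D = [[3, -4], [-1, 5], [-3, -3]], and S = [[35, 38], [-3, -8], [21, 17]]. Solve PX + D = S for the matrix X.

PX = S − D = [[32, 42], [-2, -13], [24, 20]].
Since P multiplies X on the left, X = P⁻¹(S − D).
det P = 4; the adjugate gives P⁻¹ = [[-4, -5, 5], [-23/4, -15/2, 29/4], [11/4, 7/2, -13/4]].
X = P⁻¹(S − D) = [[2, -3], [5, 1], [3, 5]].

X = [[2, -3], [5, 1], [3, 5]]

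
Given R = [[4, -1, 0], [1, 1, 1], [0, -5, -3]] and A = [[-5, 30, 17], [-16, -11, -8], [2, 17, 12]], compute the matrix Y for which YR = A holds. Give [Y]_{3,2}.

Since R sits to the right of Y, Y = AR⁻¹.
det R = 5, so R⁻¹ = [[2/5, -3/5, -1/5], [3/5, -12/5, -4/5], [-1, 4, 1]].
Y = AR⁻¹ = [[-5, 30, 17], [-16, -11, -8], [2, 17, 12]] · [[2/5, -3/5, -1/5], [3/5, -12/5, -4/5], [-1, 4, 1]] = [[-1, -1, -6], [-5, 4, 4], [-1, 6, -2]].

6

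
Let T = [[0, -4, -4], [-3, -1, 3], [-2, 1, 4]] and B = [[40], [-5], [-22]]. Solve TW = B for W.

T is on the left of W, so left-multiply by T⁻¹: W = T⁻¹B.
T has determinant -4; T⁻¹ = [[7/4, -3, 4], [-3/2, 2, -3], [5/4, -2, 3]].
W = T⁻¹B = [[7/4, -3, 4], [-3/2, 2, -3], [5/4, -2, 3]] · [[40], [-5], [-22]] = [[-3], [-4], [-6]].

W = [[-3], [-4], [-6]]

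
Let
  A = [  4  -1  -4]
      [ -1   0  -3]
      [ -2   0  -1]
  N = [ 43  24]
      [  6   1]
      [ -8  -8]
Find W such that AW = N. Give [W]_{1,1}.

Left-multiplying both sides by A⁻¹ gives W = A⁻¹N.
det A = -5, so A⁻¹ = [[0, 1/5, -3/5], [-1, 12/5, -16/5], [0, -2/5, 1/5]].
W = A⁻¹N = [[0, 1/5, -3/5], [-1, 12/5, -16/5], [0, -2/5, 1/5]] · [[43, 24], [6, 1], [-8, -8]] = [[6, 5], [-3, 4], [-4, -2]].

6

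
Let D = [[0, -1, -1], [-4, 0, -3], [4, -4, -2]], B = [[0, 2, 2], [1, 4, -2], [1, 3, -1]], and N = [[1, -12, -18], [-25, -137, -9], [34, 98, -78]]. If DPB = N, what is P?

Isolating P: multiply by D⁻¹ from the left and B⁻¹ from the right, so P = D⁻¹NB⁻¹.
det D = 4; the adjugate gives D⁻¹ = [[-3, 1/2, 3/4], [-5, 1, 1], [4, -1, -1]].
B has determinant -4; B⁻¹ = [[-1/2, -2, 3], [1/4, 1/2, -1/2], [1/4, -1/2, 1/2]].
D⁻¹N = [[10, 41, -9], [4, 21, 3], [-5, -9, 15]].
P = (D⁻¹N)B⁻¹ = [[3, 5, 5], [4, 1, 3], [4, -2, -3]].

P = [[3, 5, 5], [4, 1, 3], [4, -2, -3]]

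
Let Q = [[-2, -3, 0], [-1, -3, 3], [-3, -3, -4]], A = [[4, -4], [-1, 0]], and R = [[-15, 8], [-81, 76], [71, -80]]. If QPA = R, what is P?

Isolating P: multiply by Q⁻¹ from the left and A⁻¹ from the right, so P = Q⁻¹RA⁻¹.
det Q = -3, so Q⁻¹ = [[-7, 4, 3], [13/3, -8/3, -2], [2, -1, -1]].
det A = -4, so A⁻¹ = [[0, -1], [-1/4, -1]].
Q⁻¹R = [[-6, 8], [9, -8], [-20, 20]].
P = (Q⁻¹R)A⁻¹ = [[-2, -2], [2, -1], [-5, 0]].

P = [[-2, -2], [2, -1], [-5, 0]]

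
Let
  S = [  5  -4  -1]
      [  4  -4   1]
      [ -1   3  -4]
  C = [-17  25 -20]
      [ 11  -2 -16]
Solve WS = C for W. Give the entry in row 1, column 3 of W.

Right-multiplying both sides by S⁻¹ gives W = CS⁻¹.
S has determinant -3; S⁻¹ = [[-13/3, 19/3, 8/3], [-5, 7, 3], [-8/3, 11/3, 4/3]].
W = CS⁻¹ = [[-17, 25, -20], [11, -2, -16]] · [[-13/3, 19/3, 8/3], [-5, 7, 3], [-8/3, 11/3, 4/3]] = [[2, -6, 3], [5, -3, 2]].

3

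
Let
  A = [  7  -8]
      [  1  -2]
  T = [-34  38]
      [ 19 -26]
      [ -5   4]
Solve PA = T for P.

A is on the right of P, so right-multiply by A⁻¹: P = TA⁻¹.
det A = -6, so A⁻¹ = [[1/3, -4/3], [1/6, -7/6]].
P = TA⁻¹ = [[-34, 38], [19, -26], [-5, 4]] · [[1/3, -4/3], [1/6, -7/6]] = [[-5, 1], [2, 5], [-1, 2]].

P = [[-5, 1], [2, 5], [-1, 2]]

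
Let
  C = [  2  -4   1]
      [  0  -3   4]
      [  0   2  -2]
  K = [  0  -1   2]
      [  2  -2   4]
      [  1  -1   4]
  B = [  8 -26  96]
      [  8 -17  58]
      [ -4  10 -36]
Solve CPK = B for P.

P = [[3, 0, 3], [-3, 2, -4], [0, 1, 0]]

P = C⁻¹BK⁻¹ (apply C⁻¹ on the left and K⁻¹ on the right).
det C = -4; the adjugate gives C⁻¹ = [[1/2, 3/2, 13/4], [0, 1, 2], [0, 1, 3/2]].
K has determinant 4; K⁻¹ = [[-1, 1/2, 0], [-1, -1/2, 1], [0, -1/4, 1/2]].
C⁻¹B = [[3, -6, 18], [0, 3, -14], [2, -2, 4]].
P = (C⁻¹B)K⁻¹ = [[3, 0, 3], [-3, 2, -4], [0, 1, 0]].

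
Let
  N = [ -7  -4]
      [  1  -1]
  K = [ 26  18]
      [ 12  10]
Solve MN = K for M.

Since N sits to the right of M, M = KN⁻¹.
N has determinant 11; N⁻¹ = [[-1/11, 4/11], [-1/11, -7/11]].
M = KN⁻¹ = [[26, 18], [12, 10]] · [[-1/11, 4/11], [-1/11, -7/11]] = [[-4, -2], [-2, -2]].

M = [[-4, -2], [-2, -2]]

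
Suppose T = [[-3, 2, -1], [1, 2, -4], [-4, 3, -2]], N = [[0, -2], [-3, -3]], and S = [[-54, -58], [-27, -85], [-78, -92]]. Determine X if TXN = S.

Isolating X: multiply by T⁻¹ from the left and N⁻¹ from the right, so X = T⁻¹SN⁻¹.
T has determinant 1; T⁻¹ = [[8, 1, -6], [18, 2, -13], [11, 1, -8]].
det N = -6, so N⁻¹ = [[1/2, -1/3], [-1/2, 0]].
T⁻¹S = [[9, 3], [-12, -18], [3, 13]].
X = (T⁻¹S)N⁻¹ = [[3, -3], [3, 4], [-5, -1]].

X = [[3, -3], [3, 4], [-5, -1]]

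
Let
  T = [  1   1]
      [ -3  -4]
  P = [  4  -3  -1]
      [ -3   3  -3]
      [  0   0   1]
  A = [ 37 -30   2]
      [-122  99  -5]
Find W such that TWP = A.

W = [[5, -2, 2], [2, -1, -2]]

W = T⁻¹AP⁻¹ (apply T⁻¹ on the left and P⁻¹ on the right).
det T = -1, so T⁻¹ = [[4, 1], [-3, -1]].
det P = 3; the adjugate gives P⁻¹ = [[1, 1, 4], [1, 4/3, 5], [0, 0, 1]].
T⁻¹A = [[26, -21, 3], [11, -9, -1]].
W = (T⁻¹A)P⁻¹ = [[5, -2, 2], [2, -1, -2]].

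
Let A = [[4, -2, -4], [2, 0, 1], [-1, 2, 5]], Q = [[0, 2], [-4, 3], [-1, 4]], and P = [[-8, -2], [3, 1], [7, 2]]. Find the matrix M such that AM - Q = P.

AM = P + Q = [[-8, 0], [-1, 4], [6, 6]].
Left-multiplying both sides by A⁻¹ gives M = A⁻¹(P + Q).
det A = -2; the adjugate gives A⁻¹ = [[1, -1, 1], [11/2, -8, 6], [-2, 3, -2]].
M = A⁻¹(P + Q) = [[-1, 2], [0, 4], [1, 0]].

M = [[-1, 2], [0, 4], [1, 0]]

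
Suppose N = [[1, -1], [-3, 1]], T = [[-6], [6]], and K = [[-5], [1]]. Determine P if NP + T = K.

NP = K − T = [[1], [-5]].
N is on the left of P, so left-multiply by N⁻¹: P = N⁻¹(K − T).
N has determinant -2; N⁻¹ = [[-1/2, -1/2], [-3/2, -1/2]].
P = N⁻¹(K − T) = [[2], [1]].

P = [[2], [1]]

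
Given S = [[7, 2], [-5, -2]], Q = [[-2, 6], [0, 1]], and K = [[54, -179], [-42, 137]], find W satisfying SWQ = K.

Isolating W: multiply by S⁻¹ from the left and Q⁻¹ from the right, so W = S⁻¹KQ⁻¹.
S has determinant -4; S⁻¹ = [[1/2, 1/2], [-5/4, -7/4]].
det Q = -2, so Q⁻¹ = [[-1/2, 3], [0, 1]].
S⁻¹K = [[6, -21], [6, -16]].
W = (S⁻¹K)Q⁻¹ = [[-3, -3], [-3, 2]].

W = [[-3, -3], [-3, 2]]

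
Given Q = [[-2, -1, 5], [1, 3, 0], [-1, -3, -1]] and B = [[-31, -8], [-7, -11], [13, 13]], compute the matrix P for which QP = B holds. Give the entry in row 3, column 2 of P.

Q is on the left of P, so left-multiply by Q⁻¹: P = Q⁻¹B.
det Q = 5; the adjugate gives Q⁻¹ = [[-3/5, -16/5, -3], [1/5, 7/5, 1], [0, -1, -1]].
P = Q⁻¹B = [[-3/5, -16/5, -3], [1/5, 7/5, 1], [0, -1, -1]] · [[-31, -8], [-7, -11], [13, 13]] = [[2, 1], [-3, -4], [-6, -2]].

-2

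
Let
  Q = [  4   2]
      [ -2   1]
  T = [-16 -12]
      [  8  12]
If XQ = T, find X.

Since Q sits to the right of X, X = TQ⁻¹.
det Q = 8, so Q⁻¹ = [[1/8, -1/4], [1/4, 1/2]].
X = TQ⁻¹ = [[-16, -12], [8, 12]] · [[1/8, -1/4], [1/4, 1/2]] = [[-5, -2], [4, 4]].

X = [[-5, -2], [4, 4]]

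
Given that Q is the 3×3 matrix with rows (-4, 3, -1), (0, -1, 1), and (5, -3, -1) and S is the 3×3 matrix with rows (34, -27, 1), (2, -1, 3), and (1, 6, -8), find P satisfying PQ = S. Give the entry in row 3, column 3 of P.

1

Q is on the right of P, so right-multiply by Q⁻¹: P = SQ⁻¹.
det Q = -6; the adjugate gives Q⁻¹ = [[-2/3, -1, -1/3], [-5/6, -3/2, -2/3], [-5/6, -1/2, -2/3]].
P = SQ⁻¹ = [[34, -27, 1], [2, -1, 3], [1, 6, -8]] · [[-2/3, -1, -1/3], [-5/6, -3/2, -2/3], [-5/6, -1/2, -2/3]] = [[-1, 6, 6], [-3, -2, -2], [1, -6, 1]].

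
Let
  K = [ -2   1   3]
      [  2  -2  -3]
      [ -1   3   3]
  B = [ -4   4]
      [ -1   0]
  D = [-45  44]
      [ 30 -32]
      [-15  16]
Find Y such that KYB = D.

Y = [[-1, 4], [-3, -3], [4, 4]]

Left-multiply by K⁻¹ and right-multiply by B⁻¹: Y = K⁻¹DB⁻¹.
det K = 3, so K⁻¹ = [[1, 2, 1], [-1, -1, 0], [4/3, 5/3, 2/3]].
B has determinant 4; B⁻¹ = [[0, -1], [1/4, -1]].
K⁻¹D = [[0, -4], [15, -12], [-20, 16]].
Y = (K⁻¹D)B⁻¹ = [[-1, 4], [-3, -3], [4, 4]].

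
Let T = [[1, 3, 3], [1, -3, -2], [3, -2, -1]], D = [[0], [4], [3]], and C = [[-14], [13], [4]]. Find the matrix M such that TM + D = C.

M = [[-2], [-3], [-1]]

TM = C − D = [[-14], [9], [1]].
T is on the left of M, so left-multiply by T⁻¹: M = T⁻¹(C − D).
det T = 5, so T⁻¹ = [[-1/5, -3/5, 3/5], [-1, -2, 1], [7/5, 11/5, -6/5]].
M = T⁻¹(C − D) = [[-2], [-3], [-1]].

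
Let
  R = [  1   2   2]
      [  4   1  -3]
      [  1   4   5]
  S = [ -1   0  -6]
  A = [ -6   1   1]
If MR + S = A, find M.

MR = A − S = [[-5, 1, 7]].
R is on the right of M, so right-multiply by R⁻¹: M = (A − S)R⁻¹.
R has determinant 1; R⁻¹ = [[17, -2, -8], [-23, 3, 11], [15, -2, -7]].
M = (A − S)R⁻¹ = [[-3, -1, 2]].

M = [[-3, -1, 2]]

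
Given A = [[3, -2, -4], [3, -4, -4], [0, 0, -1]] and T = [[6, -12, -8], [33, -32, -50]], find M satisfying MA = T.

Since A sits to the right of M, M = TA⁻¹.
A has determinant 6; A⁻¹ = [[2/3, -1/3, -4/3], [1/2, -1/2, 0], [0, 0, -1]].
M = TA⁻¹ = [[6, -12, -8], [33, -32, -50]] · [[2/3, -1/3, -4/3], [1/2, -1/2, 0], [0, 0, -1]] = [[-2, 4, 0], [6, 5, 6]].

M = [[-2, 4, 0], [6, 5, 6]]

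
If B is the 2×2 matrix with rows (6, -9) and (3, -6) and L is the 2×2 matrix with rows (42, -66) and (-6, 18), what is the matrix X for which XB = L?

B is on the right of X, so right-multiply by B⁻¹: X = LB⁻¹.
det B = -9, so B⁻¹ = [[2/3, -1], [1/3, -2/3]].
X = LB⁻¹ = [[42, -66], [-6, 18]] · [[2/3, -1], [1/3, -2/3]] = [[6, 2], [2, -6]].

X = [[6, 2], [2, -6]]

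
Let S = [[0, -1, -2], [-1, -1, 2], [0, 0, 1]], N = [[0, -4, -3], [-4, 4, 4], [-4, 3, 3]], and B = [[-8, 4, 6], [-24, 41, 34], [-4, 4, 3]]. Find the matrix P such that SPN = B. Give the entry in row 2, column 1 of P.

Left-multiply by S⁻¹ and right-multiply by N⁻¹: P = S⁻¹BN⁻¹.
S has determinant -1; S⁻¹ = [[1, -1, 4], [-1, 0, -2], [0, 0, 1]].
N has determinant 4; N⁻¹ = [[0, 3/4, -1], [-1, -3, 3], [1, 4, -4]].
S⁻¹B = [[0, -21, -16], [16, -12, -12], [-4, 4, 3]].
P = (S⁻¹B)N⁻¹ = [[5, -1, 1], [0, 0, -4], [-1, -3, 4]].

0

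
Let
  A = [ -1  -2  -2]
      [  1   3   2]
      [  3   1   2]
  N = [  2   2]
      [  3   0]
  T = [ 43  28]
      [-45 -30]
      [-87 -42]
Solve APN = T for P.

P = [[-4, -5], [-1, 0], [-4, 0]]

Isolating P: multiply by A⁻¹ from the left and N⁻¹ from the right, so P = A⁻¹TN⁻¹.
det A = 4; the adjugate gives A⁻¹ = [[1, 1/2, 1/2], [1, 1, 0], [-2, -5/4, -1/4]].
det N = -6, so N⁻¹ = [[0, 1/3], [1/2, -1/3]].
A⁻¹T = [[-23, -8], [-2, -2], [-8, -8]].
P = (A⁻¹T)N⁻¹ = [[-4, -5], [-1, 0], [-4, 0]].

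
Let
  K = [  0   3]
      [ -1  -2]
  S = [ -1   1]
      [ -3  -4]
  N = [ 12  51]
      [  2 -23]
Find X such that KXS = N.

X = [[1, 3], [5, -3]]

Isolating X: multiply by K⁻¹ from the left and S⁻¹ from the right, so X = K⁻¹NS⁻¹.
det K = 3, so K⁻¹ = [[-2/3, -1], [1/3, 0]].
det S = 7; the adjugate gives S⁻¹ = [[-4/7, -1/7], [3/7, -1/7]].
K⁻¹N = [[-10, -11], [4, 17]].
X = (K⁻¹N)S⁻¹ = [[1, 3], [5, -3]].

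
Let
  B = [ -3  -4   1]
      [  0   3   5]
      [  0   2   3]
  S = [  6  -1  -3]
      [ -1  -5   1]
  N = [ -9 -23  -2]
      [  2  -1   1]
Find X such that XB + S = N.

XB = N − S = [[-15, -22, 1], [3, 4, 0]].
Since B sits to the right of X, X = (N − S)B⁻¹.
B has determinant 3; B⁻¹ = [[-1/3, 14/3, -23/3], [0, -3, 5], [0, 2, -3]].
X = (N − S)B⁻¹ = [[5, -2, 2], [-1, 2, -3]].

X = [[5, -2, 2], [-1, 2, -3]]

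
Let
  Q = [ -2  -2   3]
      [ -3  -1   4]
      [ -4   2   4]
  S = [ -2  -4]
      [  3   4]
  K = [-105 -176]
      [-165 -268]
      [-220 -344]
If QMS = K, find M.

M = [[-5, 5], [-1, -4], [5, -5]]

M = Q⁻¹KS⁻¹ (apply Q⁻¹ on the left and S⁻¹ on the right).
det Q = 2, so Q⁻¹ = [[-6, 7, -5/2], [-2, 2, -1/2], [-5, 6, -2]].
S has determinant 4; S⁻¹ = [[1, 1], [-3/4, -1/2]].
Q⁻¹K = [[25, 40], [-10, -12], [-25, -40]].
M = (Q⁻¹K)S⁻¹ = [[-5, 5], [-1, -4], [5, -5]].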